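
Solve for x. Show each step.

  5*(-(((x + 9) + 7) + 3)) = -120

Step 1. [5*(-(((x + 9) + 7) + 3)) = -120] 5·(inner) — divide through by 5 ⇒ div: -(((x + 9) + 7) + 3) = -24.
Step 2. [-(((x + 9) + 7) + 3) = -24] leading − — multiply by −1 ⇒ neg: ((x + 9) + 7) + 3 = 24.
Step 3. [((x + 9) + 7) + 3 = 24] +3 is outermost — subtract 3 both sides ⇒ sub: (x + 9) + 7 = 21.
Step 4. [(x + 9) + 7 = 21] 7 comes off first (subtract 7), so sub: x + 9 = 14.
Step 5. [x + 9 = 14] the outer +9 inverts by subtracting 9 ⇒ sub: x = 5.

Answer: x ∈ {5}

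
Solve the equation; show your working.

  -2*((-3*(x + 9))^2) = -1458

Step 1. [-2*((-3*(x + 9))^2) = -1458] -2·(inner) — divide through by -2, so div: (-3*(x + 9))^2 = 729.
Step 2. [(-3*(x + 9))^2 = 729] 729 ≥ 0, LHS is (·)² — take ±√. So sqrt: -3*(x + 9) = 27 or -27.
Step 3. [-3*(x + 9) = 27 or -27] -3·(inner) — divide through by -3. So div: x + 9 = -9 or 9.
Step 4. [x + 9 = -9 or 9] +9 is outermost — subtract 9 both sides. So sub: x = -18 or 0.

Answer: x ∈ {-18, 0}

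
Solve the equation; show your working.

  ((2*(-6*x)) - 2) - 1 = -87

Step 1. [((2*(-6*x)) - 2) - 1 = -87] 1 comes off first (add 1), so sub: (2*(-6*x)) - 2 = -86.
Step 2. [(2*(-6*x)) - 2 = -86] 2 | LHS and 2 | -86: pull 2 out. So factor: (-6*x) - 1 = -43.
Step 3. [(-6*x) - 1 = -43] the outer -1 inverts by adding 1, so sub: -6*x = -42.
Step 4. [-6*x = -42] -6·(inner) — divide through by -6, so div: x = 7.

Answer: x ∈ {7}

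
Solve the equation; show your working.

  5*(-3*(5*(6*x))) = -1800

Step 1. [5*(-3*(5*(6*x))) = -1800] 5 out front; divide by 5, so div: -3*(5*(6*x)) = -360.
Step 2. [-3*(5*(6*x)) = -360] leading coefficient -3: divide by -3. So div: 5*(6*x) = 120.
Step 3. [5*(6*x) = 120] leading coefficient 5: divide by 5 ⇒ div: 6*x = 24.
Step 4. [6*x = 24] 6 out front; divide by 6, so div: x = 4.

Answer: x ∈ {4}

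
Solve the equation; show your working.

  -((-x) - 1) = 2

Step 1. [-((-x) - 1) = 2] leading − — multiply by −1. So neg: (-x) - 1 = -2.
Step 2. [(-x) - 1 = -2] 1 comes off first (add 1). So sub: -x = -1.
Step 3. [-x = -1] flip signs both sides, so neg: x = 1.

Answer: x ∈ {1}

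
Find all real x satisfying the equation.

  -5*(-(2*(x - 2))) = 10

Step 1. [-5*(-(2*(x - 2))) = 10] -5 out front; divide by -5 ⇒ div: -(2*(x - 2)) = -2.
Step 2. [-(2*(x - 2)) = -2] LHS negated; negate both sides, so neg: 2*(x - 2) = 2.
Step 3. [2*(x - 2) = 2] LHS = 2·(…); ÷2 both sides ⇒ div: x - 2 = 1.
Step 4. [x - 2 = 1] the outer -2 inverts by adding 2, so sub: x = 3.

Answer: x ∈ {3}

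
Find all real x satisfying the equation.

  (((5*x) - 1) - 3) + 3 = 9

Step 1. [(((5*x) - 1) - 3) + 3 = 9] 3 comes off first (subtract 3), so sub: ((5*x) - 1) - 3 = 6.
Step 2. [((5*x) - 1) - 3 = 6] -3 is outermost — add 3 both sides, so sub: (5*x) - 1 = 9.
Step 3. [(5*x) - 1 = 9] 1 comes off first (add 1) ⇒ sub: 5*x = 10.
Step 4. [5*x = 10] 5·(inner) — divide through by 5. So div: x = 2.

Answer: x ∈ {2}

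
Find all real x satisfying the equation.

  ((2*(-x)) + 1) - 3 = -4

Step 1. [((2*(-x)) + 1) - 3 = -4] the outer -3 inverts by adding 3, so sub: (2*(-x)) + 1 = -1.
Step 2. [(2*(-x)) + 1 = -1] +1 is outermost — subtract 1 both sides, so sub: 2*(-x) = -2.
Step 3. [2*(-x) = -2] LHS = 2·(…); ÷2 both sides, so div: -x = -1.
Step 4. [-x = -1] flip signs both sides ⇒ neg: x = 1.

Answer: x ∈ {1}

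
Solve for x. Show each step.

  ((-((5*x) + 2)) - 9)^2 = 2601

Step 1. [((-((5*x) + 2)) - 9)^2 = 2601] LHS squared, RHS 2601 ≥ 0: apply √ (±) ⇒ sqrt: (-((5*x) + 2)) - 9 = 51 or -51.
Step 2. [(-((5*x) + 2)) - 9 = 51 or -51] 9 comes off first (add 9), so sub: -((5*x) + 2) = 60 or -42.
Step 3. [-((5*x) + 2) = 60 or -42] flip signs both sides ⇒ neg: (5*x) + 2 = -60 or 42.
Step 4. [(5*x) + 2 = -60 or 42] +2 is outermost — subtract 2 both sides, so sub: 5*x = -62 or 40.
Step 5. [5*x = -62 or 40] divide by the outer 5, so div: x = -62/5 or 8.

Answer: x ∈ {-62/5, 8}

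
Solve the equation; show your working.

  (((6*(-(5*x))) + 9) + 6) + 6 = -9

Step 1. [(((6*(-(5*x))) + 9) + 6) + 6 = -9] 6 comes off first (subtract 6). So sub: ((6*(-(5*x))) + 9) + 6 = -15.
Step 2. [((6*(-(5*x))) + 9) + 6 = -15] +6 is outermost — subtract 6 both sides. So sub: (6*(-(5*x))) + 9 = -21.
Step 3. [(6*(-(5*x))) + 9 = -21] the outer +9 inverts by subtracting 9 ⇒ sub: 6*(-(5*x)) = -30.
Step 4. [6*(-(5*x)) = -30] LHS = 6·(…); ÷6 both sides, so div: -(5*x) = -5.
Step 5. [-(5*x) = -5] leading − — multiply by −1. So neg: 5*x = 5.
Step 6. [5*x = 5] divide by the outer 5 ⇒ div: x = 1.

Answer: x ∈ {1}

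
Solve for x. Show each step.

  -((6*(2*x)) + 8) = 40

Step 1. [-((6*(2*x)) + 8) = 40] LHS negated; negate both sides, so neg: (6*(2*x)) + 8 = -40.
Step 2. [(6*(2*x)) + 8 = -40] peel the +8: subtract 8 from each side ⇒ sub: 6*(2*x) = -48.
Step 3. [6*(2*x) = -48] LHS = 6·(…); ÷6 both sides ⇒ div: 2*x = -8.
Step 4. [2*x = -8] LHS = 2·(…); ÷2 both sides, so div: x = -4.

Answer: x ∈ {-4}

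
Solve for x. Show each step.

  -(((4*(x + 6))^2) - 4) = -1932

Step 1. [-(((4*(x + 6))^2) - 4) = -1932] flip signs both sides ⇒ neg: ((4*(x + 6))^2) - 4 = 1932.
Step 2. [((4*(x + 6))^2) - 4 = 1932] -4 is outermost — add 4 both sides ⇒ sub: (4*(x + 6))^2 = 1936.
Step 3. [(4*(x + 6))^2 = 1936] 1936 ≥ 0, LHS is (·)² — take ±√. So sqrt: 4*(x + 6) = 44 or -44.
Step 4. [4*(x + 6) = 44 or -44] divide by the outer 4, so div: x + 6 = 11 or -11.
Step 5. [x + 6 = 11 or -11] peel the +6: subtract 6 from each side, so sub: x = 5 or -17.

Answer: x ∈ {-17, 5}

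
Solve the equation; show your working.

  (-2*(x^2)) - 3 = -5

Step 1. [(-2*(x^2)) - 3 = -5] 3 comes off first (add 3). So sub: -2*(x^2) = -2.
Step 2. [-2*(x^2) = -2] -2 out front; divide by -2, so div: x^2 = 1.
Step 3. [x^2 = 1] √ both sides: 1 ≥ 0 gives two branches ⇒ sqrt: x = 1 or -1.

Answer: x ∈ {-1, 1}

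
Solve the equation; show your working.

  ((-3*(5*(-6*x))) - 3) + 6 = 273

Step 1. [((-3*(5*(-6*x))) - 3) + 6 = 273] subtract 6: x sits inside (… + 6). So sub: (-3*(5*(-6*x))) - 3 = 267.
Step 2. [(-3*(5*(-6*x))) - 3 = 267] common factor -3 (LHS and 267) — divide through. So factor: (5*(-6*x)) + 1 = -89.
Step 3. [(5*(-6*x)) + 1 = -89] +1 is outermost — subtract 1 both sides. So sub: 5*(-6*x) = -90.
Step 4. [5*(-6*x) = -90] 5·(inner) — divide through by 5 ⇒ div: -6*x = -18.
Step 5. [-6*x = -18] leading coefficient -6: divide by -6, so div: x = 3.

Answer: x ∈ {3}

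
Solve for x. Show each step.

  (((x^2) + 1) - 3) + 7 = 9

Step 1. [(((x^2) + 1) - 3) + 7 = 9] the outer +7 inverts by subtracting 7, so sub: ((x^2) + 1) - 3 = 2.
Step 2. [((x^2) + 1) - 3 = 2] 3 comes off first (add 3), so sub: (x^2) + 1 = 5.
Step 3. [(x^2) + 1 = 5] +1 is outermost — subtract 1 both sides ⇒ sub: x^2 = 4.
Step 4. [x^2 = 4] √ both sides: 4 ≥ 0 gives two branches ⇒ sqrt: x = 2 or -2.

Answer: x ∈ {-2, 2}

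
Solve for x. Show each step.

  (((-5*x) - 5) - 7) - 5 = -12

Step 1. [(((-5*x) - 5) - 7) - 5 = -12] peel the -5: add 5 from each side, so sub: ((-5*x) - 5) - 7 = -7.
Step 2. [((-5*x) - 5) - 7 = -7] -7 is outermost — add 7 both sides, so sub: (-5*x) - 5 = 0.
Step 3. [(-5*x) - 5 = 0] -5 is outermost — add 5 both sides ⇒ sub: -5*x = 5.
Step 4. [-5*x = 5] -5·(inner) — divide through by -5, so div: x = -1.

Answer: x ∈ {-1}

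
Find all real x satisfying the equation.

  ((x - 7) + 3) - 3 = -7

Step 1. [((x - 7) + 3) - 3 = -7] the outer -3 inverts by adding 3. So sub: (x - 7) + 3 = -4.
Step 2. [(x - 7) + 3 = -4] subtract 3: x sits inside (… + 3) ⇒ sub: x - 7 = -7.
Step 3. [x - 7 = -7] add 7: x sits inside (… - 7). So sub: x = 0.

Answer: x ∈ {0}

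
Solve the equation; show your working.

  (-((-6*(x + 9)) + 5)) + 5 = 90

Step 1. [(-((-6*(x + 9)) + 5)) + 5 = 90] peel the +5: subtract 5 from each side. So sub: -((-6*(x + 9)) + 5) = 85.
Step 2. [-((-6*(x + 9)) + 5) = 85] flip signs both sides ⇒ neg: (-6*(x + 9)) + 5 = -85.
Step 3. [(-6*(x + 9)) + 5 = -85] the outer +5 inverts by subtracting 5 ⇒ sub: -6*(x + 9) = -90.
Step 4. [-6*(x + 9) = -90] LHS = -6·(…); ÷-6 both sides. So div: x + 9 = 15.
Step 5. [x + 9 = 15] the outer +9 inverts by subtracting 9, so sub: x = 6.

Answer: x ∈ {6}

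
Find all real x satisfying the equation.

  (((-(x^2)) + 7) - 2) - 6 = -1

Step 1. [(((-(x^2)) + 7) - 2) - 6 = -1] -6 is outermost — add 6 both sides ⇒ sub: ((-(x^2)) + 7) - 2 = 5.
Step 2. [((-(x^2)) + 7) - 2 = 5] add 2: x sits inside (… - 2). So sub: (-(x^2)) + 7 = 7.
Step 3. [(-(x^2)) + 7 = 7] the outer +7 inverts by subtracting 7. So sub: -(x^2) = 0.
Step 4. [-(x^2) = 0] flip signs both sides, so neg: x^2 = 0.
Step 5. [x^2 = 0] LHS squared, RHS 0 ≥ 0: apply √ (±). So sqrt: x = 0.

Answer: x ∈ {0}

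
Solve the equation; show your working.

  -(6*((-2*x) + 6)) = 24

Step 1. [-(6*((-2*x) + 6)) = 24] LHS negated; negate both sides, so neg: 6*((-2*x) + 6) = -24.
Step 2. [6*((-2*x) + 6) = -24] LHS = 6·(…); ÷6 both sides. So div: (-2*x) + 6 = -4.
Step 3. [(-2*x) + 6 = -4] -2 | LHS and -2 | -4: pull -2 out. So factor: x - 3 = 2.
Step 4. [x - 3 = 2] add 3: x sits inside (… - 3), so sub: x = 5.

Answer: x ∈ {5}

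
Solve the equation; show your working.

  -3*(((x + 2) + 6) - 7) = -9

Step 1. [-3*(((x + 2) + 6) - 7) = -9] leading coefficient -3: divide by -3 ⇒ div: ((x + 2) + 6) - 7 = 3.
Step 2. [((x + 2) + 6) - 7 = 3] the outer -7 inverts by adding 7 ⇒ sub: (x + 2) + 6 = 10.
Step 3. [(x + 2) + 6 = 10] subtract 6: x sits inside (… + 6) ⇒ sub: x + 2 = 4.
Step 4. [x + 2 = 4] +2 is outermost — subtract 2 both sides, so sub: x = 2.

Answer: x ∈ {2}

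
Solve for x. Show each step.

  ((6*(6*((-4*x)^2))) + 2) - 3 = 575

Step 1. [((6*(6*((-4*x)^2))) + 2) - 3 = 575] peel the -3: add 3 from each side, so sub: (6*(6*((-4*x)^2))) + 2 = 578.
Step 2. [(6*(6*((-4*x)^2))) + 2 = 578] peel the +2: subtract 2 from each side ⇒ sub: 6*(6*((-4*x)^2)) = 576.
Step 3. [6*(6*((-4*x)^2)) = 576] leading coefficient 6: divide by 6. So div: 6*((-4*x)^2) = 96.
Step 4. [6*((-4*x)^2) = 96] divide by the outer 6 ⇒ div: (-4*x)^2 = 16.
Step 5. [(-4*x)^2 = 16] √ both sides: 16 ≥ 0 gives two branches. So sqrt: -4*x = 4 or -4.
Step 6. [-4*x = 4 or -4] leading coefficient -4: divide by -4 ⇒ div: x = -1 or 1.

Answer: x ∈ {-1, 1}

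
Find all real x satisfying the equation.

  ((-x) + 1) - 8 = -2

Step 1. [((-x) + 1) - 8 = -2] peel the -8: add 8 from each side ⇒ sub: (-x) + 1 = 6.
Step 2. [(-x) + 1 = 6] subtract 1: x sits inside (… + 1). So sub: -x = 5.
Step 3. [-x = 5] LHS negated; negate both sides ⇒ neg: x = -5.

Answer: x ∈ {-5}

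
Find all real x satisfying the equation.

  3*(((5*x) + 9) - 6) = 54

Step 1. [3*(((5*x) + 9) - 6) = 54] 3·(inner) — divide through by 3, so div: ((5*x) + 9) - 6 = 18.
Step 2. [((5*x) + 9) - 6 = 18] peel the -6: add 6 from each side, so sub: (5*x) + 9 = 24.
Step 3. [(5*x) + 9 = 24] peel the +9: subtract 9 from each side. So sub: 5*x = 15.
Step 4. [5*x = 15] 5 out front; divide by 5 ⇒ div: x = 3.

Answer: x ∈ {3}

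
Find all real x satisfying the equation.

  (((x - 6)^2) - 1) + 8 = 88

Step 1. [(((x - 6)^2) - 1) + 8 = 88] peel the +8: subtract 8 from each side. So sub: ((x - 6)^2) - 1 = 80.
Step 2. [((x - 6)^2) - 1 = 80] -1 is outermost — add 1 both sides. So sub: (x - 6)^2 = 81.
Step 3. [(x - 6)^2 = 81] 81 ≥ 0, LHS is (·)² — take ±√ ⇒ sqrt: x - 6 = 9 or -9.
Step 4. [x - 6 = 9 or -9] peel the -6: add 6 from each side ⇒ sub: x = 15 or -3.

Answer: x ∈ {-3, 15}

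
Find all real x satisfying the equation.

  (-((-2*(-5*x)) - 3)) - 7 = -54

Step 1. [(-((-2*(-5*x)) - 3)) - 7 = -54] -7 is outermost — add 7 both sides. So sub: -((-2*(-5*x)) - 3) = -47.
Step 2. [-((-2*(-5*x)) - 3) = -47] LHS negated; negate both sides ⇒ neg: (-2*(-5*x)) - 3 = 47.
Step 3. [(-2*(-5*x)) - 3 = 47] peel the -3: add 3 from each side ⇒ sub: -2*(-5*x) = 50.
Step 4. [-2*(-5*x) = 50] LHS = -2·(…); ÷-2 both sides, so div: -5*x = -25.
Step 5. [-5*x = -25] LHS = -5·(…); ÷-5 both sides ⇒ div: x = 5.

Answer: x ∈ {5}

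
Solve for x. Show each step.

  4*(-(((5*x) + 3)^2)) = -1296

Step 1. [4*(-(((5*x) + 3)^2)) = -1296] LHS = 4·(…); ÷4 both sides. So div: -(((5*x) + 3)^2) = -324.
Step 2. [-(((5*x) + 3)^2) = -324] leading − — multiply by −1. So neg: ((5*x) + 3)^2 = 324.
Step 3. [((5*x) + 3)^2 = 324] √ both sides: 324 ≥ 0 gives two branches, so sqrt: (5*x) + 3 = 18 or -18.
Step 4. [(5*x) + 3 = 18 or -18] peel the +3: subtract 3 from each side, so sub: 5*x = 15 or -21.
Step 5. [5*x = 15 or -21] divide by the outer 5 ⇒ div: x = 3 or -21/5.

Answer: x ∈ {-21/5, 3}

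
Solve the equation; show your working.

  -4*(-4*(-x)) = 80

Step 1. [-4*(-4*(-x)) = 80] -4·(inner) — divide through by -4. So div: -4*(-x) = -20.
Step 2. [-4*(-x) = -20] leading coefficient -4: divide by -4 ⇒ div: -x = 5.
Step 3. [-x = 5] LHS negated; negate both sides ⇒ neg: x = -5.

Answer: x ∈ {-5}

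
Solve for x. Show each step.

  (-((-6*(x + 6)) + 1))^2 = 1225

Step 1. [(-((-6*(x + 6)) + 1))^2 = 1225] LHS squared, RHS 1225 ≥ 0: apply √ (±). So sqrt: -((-6*(x + 6)) + 1) = 35 or -35.
Step 2. [-((-6*(x + 6)) + 1) = 35 or -35] leading − — multiply by −1, so neg: (-6*(x + 6)) + 1 = -35 or 35.
Step 3. [(-6*(x + 6)) + 1 = -35 or 35] peel the +1: subtract 1 from each side ⇒ sub: -6*(x + 6) = -36 or 34.
Step 4. [-6*(x + 6) = -36 or 34] -6 out front; divide by -6 ⇒ div: x + 6 = 6 or -17/3.
Step 5. [x + 6 = 6 or -17/3] +6 is outermost — subtract 6 both sides, so sub: x = 0 or -35/3.

Answer: x ∈ {-35/3, 0}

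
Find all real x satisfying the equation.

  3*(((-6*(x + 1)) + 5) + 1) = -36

Step 1. [3*(((-6*(x + 1)) + 5) + 1) = -36] divide by the outer 3, so div: ((-6*(x + 1)) + 5) + 1 = -12.
Step 2. [((-6*(x + 1)) + 5) + 1 = -12] 1 comes off first (subtract 1). So sub: (-6*(x + 1)) + 5 = -13.
Step 3. [(-6*(x + 1)) + 5 = -13] the outer +5 inverts by subtracting 5, so sub: -6*(x + 1) = -18.
Step 4. [-6*(x + 1) = -18] LHS = -6·(…); ÷-6 both sides. So div: x + 1 = 3.
Step 5. [x + 1 = 3] peel the +1: subtract 1 from each side ⇒ sub: x = 2.

Answer: x ∈ {2}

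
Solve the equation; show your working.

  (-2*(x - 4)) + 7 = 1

Step 1. [(-2*(x - 4)) + 7 = 1] the outer +7 inverts by subtracting 7 ⇒ sub: -2*(x - 4) = -6.
Step 2. [-2*(x - 4) = -6] -2·(inner) — divide through by -2, so div: x - 4 = 3.
Step 3. [x - 4 = 3] add 4: x sits inside (… - 4), so sub: x = 7.

Answer: x ∈ {7}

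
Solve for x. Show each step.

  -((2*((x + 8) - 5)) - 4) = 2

Step 1. [-((2*((x + 8) - 5)) - 4) = 2] flip signs both sides, so neg: (2*((x + 8) - 5)) - 4 = -2.
Step 2. [(2*((x + 8) - 5)) - 4 = -2] common factor 2 (LHS and -2) — divide through, so factor: ((x + 8) - 5) - 2 = -1.
Step 3. [((x + 8) - 5) - 2 = -1] add 2: x sits inside (… - 2), so sub: (x + 8) - 5 = 1.
Step 4. [(x + 8) - 5 = 1] -5 is outermost — add 5 both sides ⇒ sub: x + 8 = 6.
Step 5. [x + 8 = 6] peel the +8: subtract 8 from each side ⇒ sub: x = -2.

Answer: x ∈ {-2}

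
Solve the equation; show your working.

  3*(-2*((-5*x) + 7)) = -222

Step 1. [3*(-2*((-5*x) + 7)) = -222] leading coefficient 3: divide by 3 ⇒ div: -2*((-5*x) + 7) = -74.
Step 2. [-2*((-5*x) + 7) = -74] leading coefficient -2: divide by -2, so div: (-5*x) + 7 = 37.
Step 3. [(-5*x) + 7 = 37] peel the +7: subtract 7 from each side, so sub: -5*x = 30.
Step 4. [-5*x = 30] -5·(inner) — divide through by -5. So div: x = -6.

Answer: x ∈ {-6}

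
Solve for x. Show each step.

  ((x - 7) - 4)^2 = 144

Step 1. [((x - 7) - 4)^2 = 144] √ both sides: 144 ≥ 0 gives two branches ⇒ sqrt: (x - 7) - 4 = 12 or -12.
Step 2. [(x - 7) - 4 = 12 or -12] peel the -4: add 4 from each side. So sub: x - 7 = 16 or -8.
Step 3. [x - 7 = 16 or -8] 7 comes off first (add 7), so sub: x = 23 or -1.

Answer: x ∈ {-1, 23}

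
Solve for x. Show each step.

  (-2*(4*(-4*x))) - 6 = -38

Step 1. [(-2*(4*(-4*x))) - 6 = -38] common factor -2 (LHS and -38) — divide through. So factor: (4*(-4*x)) + 3 = 19.
Step 2. [(4*(-4*x)) + 3 = 19] subtract 3: x sits inside (… + 3), so sub: 4*(-4*x) = 16.
Step 3. [4*(-4*x) = 16] 4·(inner) — divide through by 4 ⇒ div: -4*x = 4.
Step 4. [-4*x = 4] divide by the outer -4. So div: x = -1.

Answer: x ∈ {-1}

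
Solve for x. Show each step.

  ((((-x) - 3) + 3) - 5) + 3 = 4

Step 1. [((((-x) - 3) + 3) - 5) + 3 = 4] +3 is outermost — subtract 3 both sides ⇒ sub: (((-x) - 3) + 3) - 5 = 1.
Step 2. [(((-x) - 3) + 3) - 5 = 1] the outer -5 inverts by adding 5. So sub: ((-x) - 3) + 3 = 6.
Step 3. [((-x) - 3) + 3 = 6] peel the +3: subtract 3 from each side ⇒ sub: (-x) - 3 = 3.
Step 4. [(-x) - 3 = 3] the outer -3 inverts by adding 3 ⇒ sub: -x = 6.
Step 5. [-x = 6] LHS negated; negate both sides. So neg: x = -6.

Answer: x ∈ {-6}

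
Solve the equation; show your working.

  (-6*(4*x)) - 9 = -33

Step 1. [(-6*(4*x)) - 9 = -33] the outer -9 inverts by adding 9 ⇒ sub: -6*(4*x) = -24.
Step 2. [-6*(4*x) = -24] -6·(inner) — divide through by -6. So div: 4*x = 4.
Step 3. [4*x = 4] divide by the outer 4, so div: x = 1.

Answer: x ∈ {1}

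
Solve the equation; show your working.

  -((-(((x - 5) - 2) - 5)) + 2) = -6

Step 1. [-((-(((x - 5) - 2) - 5)) + 2) = -6] leading − — multiply by −1, so neg: (-(((x - 5) - 2) - 5)) + 2 = 6.
Step 2. [(-(((x - 5) - 2) - 5)) + 2 = 6] the outer +2 inverts by subtracting 2, so sub: -(((x - 5) - 2) - 5) = 4.
Step 3. [-(((x - 5) - 2) - 5) = 4] LHS negated; negate both sides ⇒ neg: ((x - 5) - 2) - 5 = -4.
Step 4. [((x - 5) - 2) - 5 = -4] the outer -5 inverts by adding 5, so sub: (x - 5) - 2 = 1.
Step 5. [(x - 5) - 2 = 1] 2 comes off first (add 2). So sub: x - 5 = 3.
Step 6. [x - 5 = 3] -5 is outermost — add 5 both sides. So sub: x = 8.

Answer: x ∈ {8}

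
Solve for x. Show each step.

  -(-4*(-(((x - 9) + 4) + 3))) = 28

Step 1. [-(-4*(-(((x - 9) + 4) + 3))) = 28] flip signs both sides ⇒ neg: -4*(-(((x - 9) + 4) + 3)) = -28.
Step 2. [-4*(-(((x - 9) + 4) + 3)) = -28] LHS = -4·(…); ÷-4 both sides, so div: -(((x - 9) + 4) + 3) = 7.
Step 3. [-(((x - 9) + 4) + 3) = 7] LHS negated; negate both sides, so neg: ((x - 9) + 4) + 3 = -7.
Step 4. [((x - 9) + 4) + 3 = -7] 3 comes off first (subtract 3). So sub: (x - 9) + 4 = -10.
Step 5. [(x - 9) + 4 = -10] peel the +4: subtract 4 from each side. So sub: x - 9 = -14.
Step 6. [x - 9 = -14] the outer -9 inverts by adding 9 ⇒ sub: x = -5.

Answer: x ∈ {-5}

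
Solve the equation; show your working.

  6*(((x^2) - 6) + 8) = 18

Step 1. [6*(((x^2) - 6) + 8) = 18] 6·(inner) — divide through by 6, so div: ((x^2) - 6) + 8 = 3.
Step 2. [((x^2) - 6) + 8 = 3] +8 is outermost — subtract 8 both sides. So sub: (x^2) - 6 = -5.
Step 3. [(x^2) - 6 = -5] the outer -6 inverts by adding 6. So sub: x^2 = 1.
Step 4. [x^2 = 1] √ both sides: 1 ≥ 0 gives two branches ⇒ sqrt: x = 1 or -1.

Answer: x ∈ {-1, 1}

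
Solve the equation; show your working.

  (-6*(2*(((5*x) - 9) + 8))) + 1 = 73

Step 1. [(-6*(2*(((5*x) - 9) + 8))) + 1 = 73] subtract 1: x sits inside (… + 1). So sub: -6*(2*(((5*x) - 9) + 8)) = 72.
Step 2. [-6*(2*(((5*x) - 9) + 8)) = 72] -6·(inner) — divide through by -6, so div: 2*(((5*x) - 9) + 8) = -12.
Step 3. [2*(((5*x) - 9) + 8) = -12] LHS = 2·(…); ÷2 both sides. So div: ((5*x) - 9) + 8 = -6.
Step 4. [((5*x) - 9) + 8 = -6] +8 is outermost — subtract 8 both sides, so sub: (5*x) - 9 = -14.
Step 5. [(5*x) - 9 = -14] -9 is outermost — add 9 both sides ⇒ sub: 5*x = -5.
Step 6. [5*x = -5] 5 out front; divide by 5. So div: x = -1.

Answer: x ∈ {-1}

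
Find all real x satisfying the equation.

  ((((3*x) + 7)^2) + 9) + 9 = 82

Step 1. [((((3*x) + 7)^2) + 9) + 9 = 82] +9 is outermost — subtract 9 both sides ⇒ sub: (((3*x) + 7)^2) + 9 = 73.
Step 2. [(((3*x) + 7)^2) + 9 = 73] subtract 9: x sits inside (… + 9). So sub: ((3*x) + 7)^2 = 64.
Step 3. [((3*x) + 7)^2 = 64] LHS squared, RHS 64 ≥ 0: apply √ (±) ⇒ sqrt: (3*x) + 7 = 8 or -8.
Step 4. [(3*x) + 7 = 8 or -8] +7 is outermost — subtract 7 both sides. So sub: 3*x = 1 or -15.
Step 5. [3*x = 1 or -15] divide by the outer 3 ⇒ div: x = 1/3 or -5.

Answer: x ∈ {-5, 1/3}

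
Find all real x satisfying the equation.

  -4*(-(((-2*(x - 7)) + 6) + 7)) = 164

Step 1. [-4*(-(((-2*(x - 7)) + 6) + 7)) = 164] -4 out front; divide by -4 ⇒ div: -(((-2*(x - 7)) + 6) + 7) = -41.
Step 2. [-(((-2*(x - 7)) + 6) + 7) = -41] LHS negated; negate both sides ⇒ neg: ((-2*(x - 7)) + 6) + 7 = 41.
Step 3. [((-2*(x - 7)) + 6) + 7 = 41] peel the +7: subtract 7 from each side, so sub: (-2*(x - 7)) + 6 = 34.
Step 4. [(-2*(x - 7)) + 6 = 34] 6 comes off first (subtract 6) ⇒ sub: -2*(x - 7) = 28.
Step 5. [-2*(x - 7) = 28] -2 out front; divide by -2, so div: x - 7 = -14.
Step 6. [x - 7 = -14] add 7: x sits inside (… - 7). So sub: x = -7.

Answer: x ∈ {-7}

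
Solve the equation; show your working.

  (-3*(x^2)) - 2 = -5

Step 1. [(-3*(x^2)) - 2 = -5] -2 is outermost — add 2 both sides, so sub: -3*(x^2) = -3.
Step 2. [-3*(x^2) = -3] -3 out front; divide by -3. So div: x^2 = 1.
Step 3. [x^2 = 1] √ both sides: 1 ≥ 0 gives two branches ⇒ sqrt: x = 1 or -1.

Answer: x ∈ {-1, 1}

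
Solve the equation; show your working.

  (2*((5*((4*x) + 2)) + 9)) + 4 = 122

Step 1. [(2*((5*((4*x) + 2)) + 9)) + 4 = 122] 4 comes off first (subtract 4). So sub: 2*((5*((4*x) + 2)) + 9) = 118.
Step 2. [2*((5*((4*x) + 2)) + 9) = 118] 2 out front; divide by 2, so div: (5*((4*x) + 2)) + 9 = 59.
Step 3. [(5*((4*x) + 2)) + 9 = 59] peel the +9: subtract 9 from each side, so sub: 5*((4*x) + 2) = 50.
Step 4. [5*((4*x) + 2) = 50] divide by the outer 5, so div: (4*x) + 2 = 10.
Step 5. [(4*x) + 2 = 10] the outer +2 inverts by subtracting 2, so sub: 4*x = 8.
Step 6. [4*x = 8] leading coefficient 4: divide by 4. So div: x = 2.

Answer: x ∈ {2}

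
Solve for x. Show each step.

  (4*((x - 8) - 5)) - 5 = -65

Step 1. [(4*((x - 8) - 5)) - 5 = -65] the outer -5 inverts by adding 5, so sub: 4*((x - 8) - 5) = -60.
Step 2. [4*((x - 8) - 5) = -60] leading coefficient 4: divide by 4, so div: (x - 8) - 5 = -15.
Step 3. [(x - 8) - 5 = -15] the outer -5 inverts by adding 5 ⇒ sub: x - 8 = -10.
Step 4. [x - 8 = -10] -8 is outermost — add 8 both sides, so sub: x = -2.

Answer: x ∈ {-2}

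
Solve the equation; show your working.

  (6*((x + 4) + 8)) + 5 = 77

Step 1. [(6*((x + 4) + 8)) + 5 = 77] peel the +5: subtract 5 from each side, so sub: 6*((x + 4) + 8) = 72.
Step 2. [6*((x + 4) + 8) = 72] leading coefficient 6: divide by 6, so div: (x + 4) + 8 = 12.
Step 3. [(x + 4) + 8 = 12] +8 is outermost — subtract 8 both sides, so sub: x + 4 = 4.
Step 4. [x + 4 = 4] 4 comes off first (subtract 4) ⇒ sub: x = 0.

Answer: x ∈ {0}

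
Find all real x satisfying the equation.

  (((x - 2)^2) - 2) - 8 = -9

Step 1. [(((x - 2)^2) - 2) - 8 = -9] the outer -8 inverts by adding 8, so sub: ((x - 2)^2) - 2 = -1.
Step 2. [((x - 2)^2) - 2 = -1] peel the -2: add 2 from each side ⇒ sub: (x - 2)^2 = 1.
Step 3. [(x - 2)^2 = 1] 1 ≥ 0, LHS is (·)² — take ±√. So sqrt: x - 2 = 1 or -1.
Step 4. [x - 2 = 1 or -1] peel the -2: add 2 from each side, so sub: x = 3 or 1.

Answer: x ∈ {1, 3}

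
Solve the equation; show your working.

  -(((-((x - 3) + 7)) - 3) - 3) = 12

Step 1. [-(((-((x - 3) + 7)) - 3) - 3) = 12] leading − — multiply by −1 ⇒ neg: ((-((x - 3) + 7)) - 3) - 3 = -12.
Step 2. [((-((x - 3) + 7)) - 3) - 3 = -12] -3 is outermost — add 3 both sides, so sub: (-((x - 3) + 7)) - 3 = -9.
Step 3. [(-((x - 3) + 7)) - 3 = -9] the outer -3 inverts by adding 3 ⇒ sub: -((x - 3) + 7) = -6.
Step 4. [-((x - 3) + 7) = -6] leading − — multiply by −1 ⇒ neg: (x - 3) + 7 = 6.
Step 5. [(x - 3) + 7 = 6] 7 comes off first (subtract 7). So sub: x - 3 = -1.
Step 6. [x - 3 = -1] -3 is outermost — add 3 both sides. So sub: x = 2.

Answer: x ∈ {2}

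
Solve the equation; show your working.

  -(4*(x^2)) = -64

Step 1. [-(4*(x^2)) = -64] flip signs both sides ⇒ neg: 4*(x^2) = 64.
Step 2. [4*(x^2) = 64] LHS = 4·(…); ÷4 both sides. So div: x^2 = 16.
Step 3. [x^2 = 16] √ both sides: 16 ≥ 0 gives two branches ⇒ sqrt: x = 4 or -4.

Answer: x ∈ {-4, 4}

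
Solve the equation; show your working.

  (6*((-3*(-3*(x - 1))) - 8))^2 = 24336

Step 1. [(6*((-3*(-3*(x - 1))) - 8))^2 = 24336] √ both sides: 24336 ≥ 0 gives two branches, so sqrt: 6*((-3*(-3*(x - 1))) - 8) = 156 or -156.
Step 2. [6*((-3*(-3*(x - 1))) - 8) = 156 or -156] divide by the outer 6, so div: (-3*(-3*(x - 1))) - 8 = 26 or -26.
Step 3. [(-3*(-3*(x - 1))) - 8 = 26 or -26] -8 is outermost — add 8 both sides ⇒ sub: -3*(-3*(x - 1)) = 34 or -18.
Step 4. [-3*(-3*(x - 1)) = 34 or -18] divide by the outer -3 ⇒ div: -3*(x - 1) = -34/3 or 6.
Step 5. [-3*(x - 1) = -34/3 or 6] leading coefficient -3: divide by -3 ⇒ div: x - 1 = 34/9 or -2.
Step 6. [x - 1 = 34/9 or -2] -1 is outermost — add 1 both sides, so sub: x = 43/9 or -1.

Answer: x ∈ {-1, 43/9}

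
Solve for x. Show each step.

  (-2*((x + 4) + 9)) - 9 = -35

Step 1. [(-2*((x + 4) + 9)) - 9 = -35] the outer -9 inverts by adding 9 ⇒ sub: -2*((x + 4) + 9) = -26.
Step 2. [-2*((x + 4) + 9) = -26] leading coefficient -2: divide by -2, so div: (x + 4) + 9 = 13.
Step 3. [(x + 4) + 9 = 13] subtract 9: x sits inside (… + 9) ⇒ sub: x + 4 = 4.
Step 4. [x + 4 = 4] 4 comes off first (subtract 4), so sub: x = 0.

Answer: x ∈ {0}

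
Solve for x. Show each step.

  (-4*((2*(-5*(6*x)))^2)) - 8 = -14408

Step 1. [(-4*((2*(-5*(6*x)))^2)) - 8 = -14408] -4 | LHS and -4 | -14408: pull -4 out ⇒ factor: ((2*(-5*(6*x)))^2) + 2 = 3602.
Step 2. [((2*(-5*(6*x)))^2) + 2 = 3602] 2 comes off first (subtract 2). So sub: (2*(-5*(6*x)))^2 = 3600.
Step 3. [(2*(-5*(6*x)))^2 = 3600] LHS squared, RHS 3600 ≥ 0: apply √ (±), so sqrt: 2*(-5*(6*x)) = 60 or -60.
Step 4. [2*(-5*(6*x)) = 60 or -60] 2 out front; divide by 2. So div: -5*(6*x) = 30 or -30.
Step 5. [-5*(6*x) = 30 or -30] -5 out front; divide by -5 ⇒ div: 6*x = -6 or 6.
Step 6. [6*x = -6 or 6] LHS = 6·(…); ÷6 both sides ⇒ div: x = -1 or 1.

Answer: x ∈ {-1, 1}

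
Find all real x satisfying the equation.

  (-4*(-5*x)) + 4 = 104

Step 1. [(-4*(-5*x)) + 4 = 104] -4 | LHS and -4 | 104: pull -4 out ⇒ factor: (-5*x) - 1 = -26.
Step 2. [(-5*x) - 1 = -26] the outer -1 inverts by adding 1, so sub: -5*x = -25.
Step 3. [-5*x = -25] LHS = -5·(…); ÷-5 both sides, so div: x = 5.

Answer: x ∈ {5}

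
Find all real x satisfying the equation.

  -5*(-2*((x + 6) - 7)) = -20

Step 1. [-5*(-2*((x + 6) - 7)) = -20] -5·(inner) — divide through by -5. So div: -2*((x + 6) - 7) = 4.
Step 2. [-2*((x + 6) - 7) = 4] LHS = -2·(…); ÷-2 both sides, so div: (x + 6) - 7 = -2.
Step 3. [(x + 6) - 7 = -2] the outer -7 inverts by adding 7 ⇒ sub: x + 6 = 5.
Step 4. [x + 6 = 5] the outer +6 inverts by subtracting 6, so sub: x = -1.

Answer: x ∈ {-1}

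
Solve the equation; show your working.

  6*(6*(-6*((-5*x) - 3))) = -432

Step 1. [6*(6*(-6*((-5*x) - 3))) = -432] divide by the outer 6. So div: 6*(-6*((-5*x) - 3)) = -72.
Step 2. [6*(-6*((-5*x) - 3)) = -72] divide by the outer 6 ⇒ div: -6*((-5*x) - 3) = -12.
Step 3. [-6*((-5*x) - 3) = -12] LHS = -6·(…); ÷-6 both sides ⇒ div: (-5*x) - 3 = 2.
Step 4. [(-5*x) - 3 = 2] peel the -3: add 3 from each side. So sub: -5*x = 5.
Step 5. [-5*x = 5] -5·(inner) — divide through by -5, so div: x = -1.

Answer: x ∈ {-1}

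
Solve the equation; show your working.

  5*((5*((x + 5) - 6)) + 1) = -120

Step 1. [5*((5*((x + 5) - 6)) + 1) = -120] 5·(inner) — divide through by 5, so div: (5*((x + 5) - 6)) + 1 = -24.
Step 2. [(5*((x + 5) - 6)) + 1 = -24] the outer +1 inverts by subtracting 1, so sub: 5*((x + 5) - 6) = -25.
Step 3. [5*((x + 5) - 6) = -25] 5 out front; divide by 5, so div: (x + 5) - 6 = -5.
Step 4. [(x + 5) - 6 = -5] -6 is outermost — add 6 both sides. So sub: x + 5 = 1.
Step 5. [x + 5 = 1] peel the +5: subtract 5 from each side. So sub: x = -4.

Answer: x ∈ {-4}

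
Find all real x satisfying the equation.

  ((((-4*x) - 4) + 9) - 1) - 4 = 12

Step 1. [((((-4*x) - 4) + 9) - 1) - 4 = 12] peel the -4: add 4 from each side ⇒ sub: (((-4*x) - 4) + 9) - 1 = 16.
Step 2. [(((-4*x) - 4) + 9) - 1 = 16] the outer -1 inverts by adding 1. So sub: ((-4*x) - 4) + 9 = 17.
Step 3. [((-4*x) - 4) + 9 = 17] subtract 9: x sits inside (… + 9) ⇒ sub: (-4*x) - 4 = 8.
Step 4. [(-4*x) - 4 = 8] the outer -4 inverts by adding 4. So sub: -4*x = 12.
Step 5. [-4*x = 12] -4 out front; divide by -4, so div: x = -3.

Answer: x ∈ {-3}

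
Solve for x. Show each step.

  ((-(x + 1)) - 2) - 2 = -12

Step 1. [((-(x + 1)) - 2) - 2 = -12] the outer -2 inverts by adding 2, so sub: (-(x + 1)) - 2 = -10.
Step 2. [(-(x + 1)) - 2 = -10] peel the -2: add 2 from each side, so sub: -(x + 1) = -8.
Step 3. [-(x + 1) = -8] leading − — multiply by −1. So neg: x + 1 = 8.
Step 4. [x + 1 = 8] 1 comes off first (subtract 1). So sub: x = 7.

Answer: x ∈ {7}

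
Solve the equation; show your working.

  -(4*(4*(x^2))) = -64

Step 1. [-(4*(4*(x^2))) = -64] LHS negated; negate both sides. So neg: 4*(4*(x^2)) = 64.
Step 2. [4*(4*(x^2)) = 64] LHS = 4·(…); ÷4 both sides. So div: 4*(x^2) = 16.
Step 3. [4*(x^2) = 16] leading coefficient 4: divide by 4 ⇒ div: x^2 = 4.
Step 4. [x^2 = 4] √ both sides: 4 ≥ 0 gives two branches ⇒ sqrt: x = 2 or -2.

Answer: x ∈ {-2, 2}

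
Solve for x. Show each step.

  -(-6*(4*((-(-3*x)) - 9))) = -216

Step 1. [-(-6*(4*((-(-3*x)) - 9))) = -216] flip signs both sides ⇒ neg: -6*(4*((-(-3*x)) - 9)) = 216.
Step 2. [-6*(4*((-(-3*x)) - 9)) = 216] leading coefficient -6: divide by -6, so div: 4*((-(-3*x)) - 9) = -36.
Step 3. [4*((-(-3*x)) - 9) = -36] LHS = 4·(…); ÷4 both sides ⇒ div: (-(-3*x)) - 9 = -9.
Step 4. [(-(-3*x)) - 9 = -9] add 9: x sits inside (… - 9). So sub: -(-3*x) = 0.
Step 5. [-(-3*x) = 0] flip signs both sides ⇒ neg: -3*x = 0.
Step 6. [-3*x = 0] divide by the outer -3, so div: x = 0.

Answer: x ∈ {0}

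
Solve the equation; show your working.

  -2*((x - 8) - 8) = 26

Step 1. [-2*((x - 8) - 8) = 26] -2·(inner) — divide through by -2 ⇒ div: (x - 8) - 8 = -13.
Step 2. [(x - 8) - 8 = -13] 8 comes off first (add 8). So sub: x - 8 = -5.
Step 3. [x - 8 = -5] 8 comes off first (add 8) ⇒ sub: x = 3.

Answer: x ∈ {3}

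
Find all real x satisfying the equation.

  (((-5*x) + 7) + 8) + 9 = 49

Step 1. [(((-5*x) + 7) + 8) + 9 = 49] peel the +9: subtract 9 from each side, so sub: ((-5*x) + 7) + 8 = 40.
Step 2. [((-5*x) + 7) + 8 = 40] 8 comes off first (subtract 8) ⇒ sub: (-5*x) + 7 = 32.
Step 3. [(-5*x) + 7 = 32] peel the +7: subtract 7 from each side. So sub: -5*x = 25.
Step 4. [-5*x = 25] divide by the outer -5, so div: x = -5.

Answer: x ∈ {-5}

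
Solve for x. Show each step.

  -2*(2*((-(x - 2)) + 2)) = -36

Step 1. [-2*(2*((-(x - 2)) + 2)) = -36] leading coefficient -2: divide by -2 ⇒ div: 2*((-(x - 2)) + 2) = 18.
Step 2. [2*((-(x - 2)) + 2) = 18] divide by the outer 2 ⇒ div: (-(x - 2)) + 2 = 9.
Step 3. [(-(x - 2)) + 2 = 9] the outer +2 inverts by subtracting 2, so sub: -(x - 2) = 7.
Step 4. [-(x - 2) = 7] LHS negated; negate both sides, so neg: x - 2 = -7.
Step 5. [x - 2 = -7] -2 is outermost — add 2 both sides. So sub: x = -5.

Answer: x ∈ {-5}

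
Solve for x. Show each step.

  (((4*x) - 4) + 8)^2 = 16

Step 1. [(((4*x) - 4) + 8)^2 = 16] 16 ≥ 0, LHS is (·)² — take ±√. So sqrt: ((4*x) - 4) + 8 = 4 or -4.
Step 2. [((4*x) - 4) + 8 = 4 or -4] peel the +8: subtract 8 from each side ⇒ sub: (4*x) - 4 = -4 or -12.
Step 3. [(4*x) - 4 = -4 or -12] 4 comes off first (add 4), so sub: 4*x = 0 or -8.
Step 4. [4*x = 0 or -8] divide by the outer 4 ⇒ div: x = 0 or -2.

Answer: x ∈ {-2, 0}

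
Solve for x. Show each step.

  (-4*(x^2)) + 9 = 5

Step 1. [(-4*(x^2)) + 9 = 5] +9 is outermost — subtract 9 both sides, so sub: -4*(x^2) = -4.
Step 2. [-4*(x^2) = -4] LHS = -4·(…); ÷-4 both sides, so div: x^2 = 1.
Step 3. [x^2 = 1] √ both sides: 1 ≥ 0 gives two branches, so sqrt: x = 1 or -1.

Answer: x ∈ {-1, 1}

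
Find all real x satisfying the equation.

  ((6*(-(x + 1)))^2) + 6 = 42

Step 1. [((6*(-(x + 1)))^2) + 6 = 42] 6 comes off first (subtract 6) ⇒ sub: (6*(-(x + 1)))^2 = 36.
Step 2. [(6*(-(x + 1)))^2 = 36] LHS squared, RHS 36 ≥ 0: apply √ (±). So sqrt: 6*(-(x + 1)) = 6 or -6.
Step 3. [6*(-(x + 1)) = 6 or -6] 6·(inner) — divide through by 6 ⇒ div: -(x + 1) = 1 or -1.
Step 4. [-(x + 1) = 1 or -1] LHS negated; negate both sides. So neg: x + 1 = -1 or 1.
Step 5. [x + 1 = -1 or 1] +1 is outermost — subtract 1 both sides. So sub: x = -2 or 0.

Answer: x ∈ {-2, 0}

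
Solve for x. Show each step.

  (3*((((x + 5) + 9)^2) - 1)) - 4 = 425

Step 1. [(3*((((x + 5) + 9)^2) - 1)) - 4 = 425] add 4: x sits inside (… - 4). So sub: 3*((((x + 5) + 9)^2) - 1) = 429.
Step 2. [3*((((x + 5) + 9)^2) - 1) = 429] leading coefficient 3: divide by 3 ⇒ div: (((x + 5) + 9)^2) - 1 = 143.
Step 3. [(((x + 5) + 9)^2) - 1 = 143] -1 is outermost — add 1 both sides ⇒ sub: ((x + 5) + 9)^2 = 144.
Step 4. [((x + 5) + 9)^2 = 144] 144 ≥ 0, LHS is (·)² — take ±√, so sqrt: (x + 5) + 9 = 12 or -12.
Step 5. [(x + 5) + 9 = 12 or -12] +9 is outermost — subtract 9 both sides, so sub: x + 5 = 3 or -21.
Step 6. [x + 5 = 3 or -21] +5 is outermost — subtract 5 both sides ⇒ sub: x = -2 or -26.

Answer: x ∈ {-26, -2}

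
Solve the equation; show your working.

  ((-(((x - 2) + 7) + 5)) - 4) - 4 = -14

Step 1. [((-(((x - 2) + 7) + 5)) - 4) - 4 = -14] add 4: x sits inside (… - 4) ⇒ sub: (-(((x - 2) + 7) + 5)) - 4 = -10.
Step 2. [(-(((x - 2) + 7) + 5)) - 4 = -10] -4 is outermost — add 4 both sides, so sub: -(((x - 2) + 7) + 5) = -6.
Step 3. [-(((x - 2) + 7) + 5) = -6] leading − — multiply by −1, so neg: ((x - 2) + 7) + 5 = 6.
Step 4. [((x - 2) + 7) + 5 = 6] peel the +5: subtract 5 from each side ⇒ sub: (x - 2) + 7 = 1.
Step 5. [(x - 2) + 7 = 1] the outer +7 inverts by subtracting 7, so sub: x - 2 = -6.
Step 6. [x - 2 = -6] add 2: x sits inside (… - 2). So sub: x = -4.

Answer: x ∈ {-4}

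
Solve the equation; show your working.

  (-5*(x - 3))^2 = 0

Step 1. [(-5*(x - 3))^2 = 0] √ both sides: 0 ≥ 0 gives two branches, so sqrt: -5*(x - 3) = 0.
Step 2. [-5*(x - 3) = 0] -5 out front; divide by -5 ⇒ div: x - 3 = 0.
Step 3. [x - 3 = 0] -3 is outermost — add 3 both sides. So sub: x = 3.

Answer: x ∈ {3}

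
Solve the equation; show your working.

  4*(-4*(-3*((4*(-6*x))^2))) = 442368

Step 1. [4*(-4*(-3*((4*(-6*x))^2))) = 442368] divide by the outer 4. So div: -4*(-3*((4*(-6*x))^2)) = 110592.
Step 2. [-4*(-3*((4*(-6*x))^2)) = 110592] divide by the outer -4. So div: -3*((4*(-6*x))^2) = -27648.
Step 3. [-3*((4*(-6*x))^2) = -27648] leading coefficient -3: divide by -3 ⇒ div: (4*(-6*x))^2 = 9216.
Step 4. [(4*(-6*x))^2 = 9216] 9216 ≥ 0, LHS is (·)² — take ±√. So sqrt: 4*(-6*x) = 96 or -96.
Step 5. [4*(-6*x) = 96 or -96] 4 out front; divide by 4. So div: -6*x = 24 or -24.
Step 6. [-6*x = 24 or -24] divide by the outer -6. So div: x = -4 or 4.

Answer: x ∈ {-4, 4}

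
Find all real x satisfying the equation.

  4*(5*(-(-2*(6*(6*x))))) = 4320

Step 1. [4*(5*(-(-2*(6*(6*x))))) = 4320] divide by the outer 4 ⇒ div: 5*(-(-2*(6*(6*x)))) = 1080.
Step 2. [5*(-(-2*(6*(6*x)))) = 1080] 5·(inner) — divide through by 5 ⇒ div: -(-2*(6*(6*x))) = 216.
Step 3. [-(-2*(6*(6*x))) = 216] flip signs both sides, so neg: -2*(6*(6*x)) = -216.
Step 4. [-2*(6*(6*x)) = -216] divide by the outer -2, so div: 6*(6*x) = 108.
Step 5. [6*(6*x) = 108] 6·(inner) — divide through by 6, so div: 6*x = 18.
Step 6. [6*x = 18] 6 out front; divide by 6 ⇒ div: x = 3.

Answer: x ∈ {3}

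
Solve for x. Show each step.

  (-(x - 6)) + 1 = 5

Step 1. [(-(x - 6)) + 1 = 5] peel the +1: subtract 1 from each side. So sub: -(x - 6) = 4.
Step 2. [-(x - 6) = 4] flip signs both sides ⇒ neg: x - 6 = -4.
Step 3. [x - 6 = -4] add 6: x sits inside (… - 6), so sub: x = 2.

Answer: x ∈ {2}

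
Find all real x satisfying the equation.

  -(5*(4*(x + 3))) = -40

Step 1. [-(5*(4*(x + 3))) = -40] LHS negated; negate both sides. So neg: 5*(4*(x + 3)) = 40.
Step 2. [5*(4*(x + 3)) = 40] 5·(inner) — divide through by 5 ⇒ div: 4*(x + 3) = 8.
Step 3. [4*(x + 3) = 8] 4·(inner) — divide through by 4. So div: x + 3 = 2.
Step 4. [x + 3 = 2] 3 comes off first (subtract 3). So sub: x = -1.

Answer: x ∈ {-1}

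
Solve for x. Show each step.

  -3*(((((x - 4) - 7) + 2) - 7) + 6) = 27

Step 1. [-3*(((((x - 4) - 7) + 2) - 7) + 6) = 27] divide by the outer -3 ⇒ div: ((((x - 4) - 7) + 2) - 7) + 6 = -9.
Step 2. [((((x - 4) - 7) + 2) - 7) + 6 = -9] +6 is outermost — subtract 6 both sides, so sub: (((x - 4) - 7) + 2) - 7 = -15.
Step 3. [(((x - 4) - 7) + 2) - 7 = -15] peel the -7: add 7 from each side ⇒ sub: ((x - 4) - 7) + 2 = -8.
Step 4. [((x - 4) - 7) + 2 = -8] subtract 2: x sits inside (… + 2), so sub: (x - 4) - 7 = -10.
Step 5. [(x - 4) - 7 = -10] peel the -7: add 7 from each side. So sub: x - 4 = -3.
Step 6. [x - 4 = -3] add 4: x sits inside (… - 4) ⇒ sub: x = 1.

Answer: x ∈ {1}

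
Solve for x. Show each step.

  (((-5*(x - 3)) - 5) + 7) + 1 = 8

Step 1. [(((-5*(x - 3)) - 5) + 7) + 1 = 8] 1 comes off first (subtract 1), so sub: ((-5*(x - 3)) - 5) + 7 = 7.
Step 2. [((-5*(x - 3)) - 5) + 7 = 7] +7 is outermost — subtract 7 both sides ⇒ sub: (-5*(x - 3)) - 5 = 0.
Step 3. [(-5*(x - 3)) - 5 = 0] the outer -5 inverts by adding 5, so sub: -5*(x - 3) = 5.
Step 4. [-5*(x - 3) = 5] LHS = -5·(…); ÷-5 both sides. So div: x - 3 = -1.
Step 5. [x - 3 = -1] -3 is outermost — add 3 both sides, so sub: x = 2.

Answer: x ∈ {2}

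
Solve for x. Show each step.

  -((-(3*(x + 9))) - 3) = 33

Step 1. [-((-(3*(x + 9))) - 3) = 33] flip signs both sides ⇒ neg: (-(3*(x + 9))) - 3 = -33.
Step 2. [(-(3*(x + 9))) - 3 = -33] peel the -3: add 3 from each side ⇒ sub: -(3*(x + 9)) = -30.
Step 3. [-(3*(x + 9)) = -30] leading − — multiply by −1. So neg: 3*(x + 9) = 30.
Step 4. [3*(x + 9) = 30] LHS = 3·(…); ÷3 both sides. So div: x + 9 = 10.
Step 5. [x + 9 = 10] the outer +9 inverts by subtracting 9. So sub: x = 1.

Answer: x ∈ {1}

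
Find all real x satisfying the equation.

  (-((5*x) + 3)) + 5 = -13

Step 1. [(-((5*x) + 3)) + 5 = -13] peel the +5: subtract 5 from each side ⇒ sub: -((5*x) + 3) = -18.
Step 2. [-((5*x) + 3) = -18] leading − — multiply by −1, so neg: (5*x) + 3 = 18.
Step 3. [(5*x) + 3 = 18] the outer +3 inverts by subtracting 3. So sub: 5*x = 15.
Step 4. [5*x = 15] 5 out front; divide by 5, so div: x = 3.

Answer: x ∈ {3}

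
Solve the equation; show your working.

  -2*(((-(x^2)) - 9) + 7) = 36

Step 1. [-2*(((-(x^2)) - 9) + 7) = 36] leading coefficient -2: divide by -2 ⇒ div: ((-(x^2)) - 9) + 7 = -18.
Step 2. [((-(x^2)) - 9) + 7 = -18] peel the +7: subtract 7 from each side, so sub: (-(x^2)) - 9 = -25.
Step 3. [(-(x^2)) - 9 = -25] 9 comes off first (add 9), so sub: -(x^2) = -16.
Step 4. [-(x^2) = -16] flip signs both sides. So neg: x^2 = 16.
Step 5. [x^2 = 16] √ both sides: 16 ≥ 0 gives two branches ⇒ sqrt: x = 4 or -4.

Answer: x ∈ {-4, 4}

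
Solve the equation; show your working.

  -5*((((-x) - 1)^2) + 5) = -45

Step 1. [-5*((((-x) - 1)^2) + 5) = -45] leading coefficient -5: divide by -5 ⇒ div: (((-x) - 1)^2) + 5 = 9.
Step 2. [(((-x) - 1)^2) + 5 = 9] subtract 5: x sits inside (… + 5) ⇒ sub: ((-x) - 1)^2 = 4.
Step 3. [((-x) - 1)^2 = 4] LHS squared, RHS 4 ≥ 0: apply √ (±), so sqrt: (-x) - 1 = 2 or -2.
Step 4. [(-x) - 1 = 2 or -2] add 1: x sits inside (… - 1) ⇒ sub: -x = 3 or -1.
Step 5. [-x = 3 or -1] leading − — multiply by −1 ⇒ neg: x = -3 or 1.

Answer: x ∈ {-3, 1}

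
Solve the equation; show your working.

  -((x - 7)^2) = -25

Step 1. [-((x - 7)^2) = -25] LHS negated; negate both sides ⇒ neg: (x - 7)^2 = 25.
Step 2. [(x - 7)^2 = 25] LHS squared, RHS 25 ≥ 0: apply √ (±), so sqrt: x - 7 = 5 or -5.
Step 3. [x - 7 = 5 or -5] add 7: x sits inside (… - 7), so sub: x = 12 or 2.

Answer: x ∈ {2, 12}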